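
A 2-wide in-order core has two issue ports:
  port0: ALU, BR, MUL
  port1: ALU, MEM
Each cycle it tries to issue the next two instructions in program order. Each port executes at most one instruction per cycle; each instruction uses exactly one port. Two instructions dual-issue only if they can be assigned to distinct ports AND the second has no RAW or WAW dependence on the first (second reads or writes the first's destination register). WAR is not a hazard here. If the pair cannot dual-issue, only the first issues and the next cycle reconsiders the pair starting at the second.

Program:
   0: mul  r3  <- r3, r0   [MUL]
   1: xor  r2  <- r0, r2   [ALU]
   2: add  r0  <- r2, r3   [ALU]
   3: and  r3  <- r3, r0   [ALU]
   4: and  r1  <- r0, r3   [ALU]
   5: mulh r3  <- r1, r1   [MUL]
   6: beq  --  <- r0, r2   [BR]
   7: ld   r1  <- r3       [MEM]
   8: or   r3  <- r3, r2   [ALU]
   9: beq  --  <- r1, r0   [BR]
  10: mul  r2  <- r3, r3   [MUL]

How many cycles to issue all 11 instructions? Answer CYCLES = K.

t=0 i0&i1:mul.MUL+xor.ALU ; pair
t=1 i2:add.ALU ; RAW r0
t=2 i3:and.ALU ; RAW r3
t=3 i4:and.ALU ; RAW r1
t=4 i5:mulh.MUL ; no-port MUL/BR
t=5 i6&i7:beq.BR+ld.MEM ; pair
t=6 i8&i9:or.ALU+beq.BR ; pair
t=7 i10:mul.MUL ; tail

CYCLES = 8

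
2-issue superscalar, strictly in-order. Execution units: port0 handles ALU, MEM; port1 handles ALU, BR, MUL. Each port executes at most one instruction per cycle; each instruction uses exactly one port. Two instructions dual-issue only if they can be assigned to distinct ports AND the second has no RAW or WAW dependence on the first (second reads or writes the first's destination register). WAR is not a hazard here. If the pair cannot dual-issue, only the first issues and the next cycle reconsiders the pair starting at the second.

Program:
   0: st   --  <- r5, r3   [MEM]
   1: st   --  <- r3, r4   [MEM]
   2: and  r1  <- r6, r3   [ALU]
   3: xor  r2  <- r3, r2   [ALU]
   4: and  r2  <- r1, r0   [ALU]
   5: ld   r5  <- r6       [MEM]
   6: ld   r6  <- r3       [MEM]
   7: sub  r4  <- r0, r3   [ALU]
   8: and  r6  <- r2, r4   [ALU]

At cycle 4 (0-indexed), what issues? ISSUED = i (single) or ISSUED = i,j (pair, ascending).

  cy0 -> i0 (st.MEM) no-port MEM/MEM
  cy1 -> i1&i2 (st.MEM;and.ALU) pair
  cy2 -> i3 (xor.ALU) WAW r2
  cy3 -> i4&i5 (and.ALU;ld.MEM) pair
  cy4 -> i6&i7 (ld.MEM;sub.ALU) pair
  cy5 -> i8 (and.ALU) tail

ISSUED = 6,7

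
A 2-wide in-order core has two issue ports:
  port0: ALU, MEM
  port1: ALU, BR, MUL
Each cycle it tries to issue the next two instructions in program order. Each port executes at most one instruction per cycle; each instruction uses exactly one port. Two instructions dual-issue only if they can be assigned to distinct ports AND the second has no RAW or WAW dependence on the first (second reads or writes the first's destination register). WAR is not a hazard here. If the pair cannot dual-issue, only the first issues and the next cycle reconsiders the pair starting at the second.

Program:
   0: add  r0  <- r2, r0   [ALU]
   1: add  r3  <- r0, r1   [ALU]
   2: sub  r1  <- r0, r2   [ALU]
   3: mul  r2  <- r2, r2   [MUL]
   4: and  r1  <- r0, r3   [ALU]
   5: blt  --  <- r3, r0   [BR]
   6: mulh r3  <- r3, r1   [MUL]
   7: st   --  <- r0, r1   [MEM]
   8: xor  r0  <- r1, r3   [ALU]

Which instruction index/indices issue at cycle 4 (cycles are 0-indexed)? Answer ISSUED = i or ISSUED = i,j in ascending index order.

  cy0 -> i0 (add.ALU) RAW r0
  cy1 -> i1/i2 (add.ALU sub.ALU) pair
  cy2 -> i3/i4 (mul.MUL and.ALU) pair
  cy3 -> i5 (blt.BR) no-port BR/MUL
  cy4 -> i6/i7 (mulh.MUL st.MEM) pair
  cy5 -> i8 (xor.ALU) tail

ISSUED = 6,7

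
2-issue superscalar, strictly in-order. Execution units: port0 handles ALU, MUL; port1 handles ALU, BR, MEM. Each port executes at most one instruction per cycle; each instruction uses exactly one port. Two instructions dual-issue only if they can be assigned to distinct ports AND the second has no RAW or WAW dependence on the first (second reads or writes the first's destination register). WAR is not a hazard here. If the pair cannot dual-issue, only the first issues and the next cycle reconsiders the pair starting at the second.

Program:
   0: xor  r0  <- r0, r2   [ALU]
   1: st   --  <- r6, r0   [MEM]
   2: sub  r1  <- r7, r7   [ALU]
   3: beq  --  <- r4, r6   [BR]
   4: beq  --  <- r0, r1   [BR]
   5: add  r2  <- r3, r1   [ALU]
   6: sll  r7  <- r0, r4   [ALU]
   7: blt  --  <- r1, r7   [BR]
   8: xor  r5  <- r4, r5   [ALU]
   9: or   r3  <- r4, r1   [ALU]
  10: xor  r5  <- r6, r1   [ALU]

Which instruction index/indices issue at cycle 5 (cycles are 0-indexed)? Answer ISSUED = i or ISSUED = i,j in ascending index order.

  cy0 -> i0 (xor.ALU) RAW r0
  cy1 -> i1&i2 (st.MEM sub.ALU) 2-wide
  cy2 -> i3 (beq.BR) no-port BR/BR
  cy3 -> i4&i5 (beq.BR add.ALU) 2-wide
  cy4 -> i6 (sll.ALU) RAW r7
  cy5 -> i7&i8 (blt.BR xor.ALU) 2-wide
  cy6 -> i9&i10 (or.ALU xor.ALU) 2-wide

ISSUED = 7,8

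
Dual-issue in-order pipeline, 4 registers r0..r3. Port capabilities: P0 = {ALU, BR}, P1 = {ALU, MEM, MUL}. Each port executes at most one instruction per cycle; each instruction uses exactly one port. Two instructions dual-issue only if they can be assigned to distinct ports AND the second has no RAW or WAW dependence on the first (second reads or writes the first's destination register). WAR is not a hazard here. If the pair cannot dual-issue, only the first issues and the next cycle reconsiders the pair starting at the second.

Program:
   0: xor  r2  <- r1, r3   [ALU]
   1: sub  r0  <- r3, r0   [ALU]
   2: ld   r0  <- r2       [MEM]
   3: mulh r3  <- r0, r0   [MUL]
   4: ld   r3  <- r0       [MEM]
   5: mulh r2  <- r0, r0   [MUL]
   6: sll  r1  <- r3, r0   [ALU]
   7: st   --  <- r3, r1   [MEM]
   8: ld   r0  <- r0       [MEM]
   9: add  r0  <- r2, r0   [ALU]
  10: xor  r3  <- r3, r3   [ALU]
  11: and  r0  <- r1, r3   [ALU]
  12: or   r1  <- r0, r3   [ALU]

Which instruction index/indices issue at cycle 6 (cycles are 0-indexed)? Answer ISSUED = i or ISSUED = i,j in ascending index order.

ISSUED = 8

#0 head=0: xor;sub i0,i1 2-wide
#1 head=2: ld i2 no-port MEM/MUL
#2 head=3: mulh i3 no-port MUL/MEM
#3 head=4: ld i4 no-port MEM/MUL
#4 head=5: mulh;sll i5,i6 2-wide
#5 head=7: st i7 no-port MEM/MEM
#6 head=8: ld i8 RAW+WAW r0
#7 head=9: add;xor i9,i10 2-wide
#8 head=11: and i11 RAW r0
#9 head=12: or i12 tail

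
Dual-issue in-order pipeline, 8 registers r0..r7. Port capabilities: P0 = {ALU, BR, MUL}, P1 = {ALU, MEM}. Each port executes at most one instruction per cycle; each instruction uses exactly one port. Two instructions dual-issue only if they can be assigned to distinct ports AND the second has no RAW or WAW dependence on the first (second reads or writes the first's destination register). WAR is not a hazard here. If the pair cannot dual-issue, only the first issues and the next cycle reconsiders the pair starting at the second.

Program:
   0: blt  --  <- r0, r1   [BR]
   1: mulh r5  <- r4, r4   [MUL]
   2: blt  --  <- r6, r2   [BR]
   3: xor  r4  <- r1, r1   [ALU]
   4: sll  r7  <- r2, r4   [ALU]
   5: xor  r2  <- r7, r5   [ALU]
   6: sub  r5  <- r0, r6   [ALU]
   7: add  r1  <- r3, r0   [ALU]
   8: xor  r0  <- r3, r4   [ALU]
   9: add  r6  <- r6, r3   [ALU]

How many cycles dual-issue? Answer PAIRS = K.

[0] i0  blt  -- no-port BR/MUL
[1] i1  mulh  -- no-port MUL/BR
[2] i2+i3  blt/xor  -- dual
[3] i4  sll  -- RAW r7
[4] i5+i6  xor/sub  -- dual
[5] i7+i8  add/xor  -- dual
[6] i9  add  -- tail

PAIRS = 3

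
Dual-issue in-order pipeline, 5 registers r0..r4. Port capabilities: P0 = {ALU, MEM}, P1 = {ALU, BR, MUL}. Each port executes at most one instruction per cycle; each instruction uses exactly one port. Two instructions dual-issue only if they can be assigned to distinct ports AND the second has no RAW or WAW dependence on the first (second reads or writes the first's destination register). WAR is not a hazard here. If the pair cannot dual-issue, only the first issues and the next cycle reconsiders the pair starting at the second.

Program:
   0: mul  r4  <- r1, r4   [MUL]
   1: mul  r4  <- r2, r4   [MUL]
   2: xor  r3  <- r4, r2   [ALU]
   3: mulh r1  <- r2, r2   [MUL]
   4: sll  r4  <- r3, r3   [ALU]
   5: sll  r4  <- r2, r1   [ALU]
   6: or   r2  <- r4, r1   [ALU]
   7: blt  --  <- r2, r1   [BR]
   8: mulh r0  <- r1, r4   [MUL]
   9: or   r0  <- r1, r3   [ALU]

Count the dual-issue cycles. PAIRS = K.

PAIRS = 1

  cy0 -> i0 (mul) no-port MUL/MUL
  cy1 -> i1 (mul) RAW r4
  cy2 -> i2&i3 (xor/mulh) pair
  cy3 -> i4 (sll) WAW r4
  cy4 -> i5 (sll) RAW r4
  cy5 -> i6 (or) RAW r2
  cy6 -> i7 (blt) no-port BR/MUL
  cy7 -> i8 (mulh) WAW r0
  cy8 -> i9 (or) tail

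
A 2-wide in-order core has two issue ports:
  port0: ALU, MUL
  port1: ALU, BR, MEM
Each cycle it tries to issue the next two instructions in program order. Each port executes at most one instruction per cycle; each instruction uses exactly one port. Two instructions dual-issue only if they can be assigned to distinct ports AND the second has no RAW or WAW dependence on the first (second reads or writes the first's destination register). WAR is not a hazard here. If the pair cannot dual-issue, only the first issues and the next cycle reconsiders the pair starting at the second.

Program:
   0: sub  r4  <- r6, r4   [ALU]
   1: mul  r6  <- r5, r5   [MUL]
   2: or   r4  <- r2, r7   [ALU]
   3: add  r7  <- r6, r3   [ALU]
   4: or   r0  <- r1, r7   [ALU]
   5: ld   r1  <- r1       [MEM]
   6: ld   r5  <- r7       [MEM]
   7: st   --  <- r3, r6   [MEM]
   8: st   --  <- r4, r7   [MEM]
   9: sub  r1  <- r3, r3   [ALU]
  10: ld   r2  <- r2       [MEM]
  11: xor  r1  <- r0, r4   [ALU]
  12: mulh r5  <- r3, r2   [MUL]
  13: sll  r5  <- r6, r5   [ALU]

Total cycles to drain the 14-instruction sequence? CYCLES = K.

0. sub.ALU/mul.MUL @i0+i1  | pair
1. or.ALU/add.ALU @i2+i3  | pair
2. or.ALU/ld.MEM @i4+i5  | pair
3. ld.MEM @i6  | no-port MEM/MEM
4. st.MEM @i7  | no-port MEM/MEM
5. st.MEM/sub.ALU @i8+i9  | pair
6. ld.MEM/xor.ALU @i10+i11  | pair
7. mulh.MUL @i12  | RAW+WAW r5
8. sll.ALU @i13  | tail

CYCLES = 9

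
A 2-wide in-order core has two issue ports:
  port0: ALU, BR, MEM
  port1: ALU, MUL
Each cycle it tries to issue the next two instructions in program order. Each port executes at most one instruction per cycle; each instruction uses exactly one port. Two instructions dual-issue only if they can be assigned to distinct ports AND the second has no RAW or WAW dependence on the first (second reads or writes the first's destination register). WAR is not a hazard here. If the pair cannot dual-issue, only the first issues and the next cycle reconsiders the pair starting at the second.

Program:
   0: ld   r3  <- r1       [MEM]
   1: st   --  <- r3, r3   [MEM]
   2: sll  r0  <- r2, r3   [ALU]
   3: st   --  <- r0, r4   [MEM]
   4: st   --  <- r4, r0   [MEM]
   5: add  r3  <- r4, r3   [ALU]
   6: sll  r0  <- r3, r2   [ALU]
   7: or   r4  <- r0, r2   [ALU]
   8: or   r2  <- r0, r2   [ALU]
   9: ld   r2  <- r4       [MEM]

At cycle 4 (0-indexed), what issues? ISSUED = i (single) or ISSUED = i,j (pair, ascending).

0. ld.MEM @i0  | no-port MEM/MEM
1. st.MEM+sll.ALU @i1+i2  | 2-wide
2. st.MEM @i3  | no-port MEM/MEM
3. st.MEM+add.ALU @i4+i5  | 2-wide
4. sll.ALU @i6  | RAW r0
5. or.ALU+or.ALU @i7+i8  | 2-wide
6. ld.MEM @i9  | tail

ISSUED = 6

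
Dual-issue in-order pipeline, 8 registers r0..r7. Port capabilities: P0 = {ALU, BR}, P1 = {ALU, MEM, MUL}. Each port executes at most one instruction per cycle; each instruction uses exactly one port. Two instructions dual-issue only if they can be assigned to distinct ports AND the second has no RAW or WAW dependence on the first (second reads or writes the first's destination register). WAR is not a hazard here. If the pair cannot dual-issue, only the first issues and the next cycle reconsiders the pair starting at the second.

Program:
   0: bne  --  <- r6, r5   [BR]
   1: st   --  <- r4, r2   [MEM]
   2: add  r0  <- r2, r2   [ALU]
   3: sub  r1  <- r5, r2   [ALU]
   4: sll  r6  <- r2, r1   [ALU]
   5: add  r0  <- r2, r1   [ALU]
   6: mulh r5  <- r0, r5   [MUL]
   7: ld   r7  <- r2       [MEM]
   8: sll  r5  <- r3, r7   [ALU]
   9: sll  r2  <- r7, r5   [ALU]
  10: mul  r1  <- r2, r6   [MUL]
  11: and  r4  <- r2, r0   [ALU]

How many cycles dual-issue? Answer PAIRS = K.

#0 head=0: bne;st i0+i1 dual
#1 head=2: add;sub i2+i3 dual
#2 head=4: sll;add i4+i5 dual
#3 head=6: mulh i6 no-port MUL/MEM
#4 head=7: ld i7 RAW r7
#5 head=8: sll i8 RAW r5
#6 head=9: sll i9 RAW r2
#7 head=10: mul;and i10+i11 dual

PAIRS = 4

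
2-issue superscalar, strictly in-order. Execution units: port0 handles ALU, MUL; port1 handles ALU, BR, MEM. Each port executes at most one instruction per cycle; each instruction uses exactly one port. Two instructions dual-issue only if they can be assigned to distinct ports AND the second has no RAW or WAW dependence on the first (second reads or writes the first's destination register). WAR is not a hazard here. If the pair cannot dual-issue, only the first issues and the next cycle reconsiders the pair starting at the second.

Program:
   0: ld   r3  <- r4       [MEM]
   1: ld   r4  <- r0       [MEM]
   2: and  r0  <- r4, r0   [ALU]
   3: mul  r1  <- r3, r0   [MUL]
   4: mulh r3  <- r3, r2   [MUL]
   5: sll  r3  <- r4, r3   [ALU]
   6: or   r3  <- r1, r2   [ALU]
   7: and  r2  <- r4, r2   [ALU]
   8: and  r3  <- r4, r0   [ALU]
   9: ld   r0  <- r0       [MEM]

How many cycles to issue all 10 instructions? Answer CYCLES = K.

t=0 i0:ld ; no-port MEM/MEM
t=1 i1:ld ; RAW r4
t=2 i2:and ; RAW r0
t=3 i3:mul ; no-port MUL/MUL
t=4 i4:mulh ; RAW+WAW r3
t=5 i5:sll ; WAW r3
t=6 i6&i7:or+and ; 2-wide
t=7 i8&i9:and+ld ; 2-wide

CYCLES = 8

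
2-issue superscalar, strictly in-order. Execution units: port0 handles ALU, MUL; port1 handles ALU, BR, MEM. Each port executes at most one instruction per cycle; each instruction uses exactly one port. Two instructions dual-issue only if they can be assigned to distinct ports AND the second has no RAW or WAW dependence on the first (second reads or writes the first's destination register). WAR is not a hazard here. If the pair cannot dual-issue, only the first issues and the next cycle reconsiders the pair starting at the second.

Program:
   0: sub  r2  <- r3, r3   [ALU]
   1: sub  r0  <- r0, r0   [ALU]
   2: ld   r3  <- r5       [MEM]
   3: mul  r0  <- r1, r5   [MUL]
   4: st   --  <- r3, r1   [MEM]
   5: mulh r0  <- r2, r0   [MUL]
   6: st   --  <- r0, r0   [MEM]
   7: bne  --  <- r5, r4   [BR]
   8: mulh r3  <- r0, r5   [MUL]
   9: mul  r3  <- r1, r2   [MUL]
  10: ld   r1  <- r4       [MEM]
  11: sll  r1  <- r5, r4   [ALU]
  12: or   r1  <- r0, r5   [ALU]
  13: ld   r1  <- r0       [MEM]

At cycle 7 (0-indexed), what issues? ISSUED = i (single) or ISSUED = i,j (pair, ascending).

  cy0 -> i0/i1 (sub;sub) dual
  cy1 -> i2/i3 (ld;mul) dual
  cy2 -> i4/i5 (st;mulh) dual
  cy3 -> i6 (st) no-port MEM/BR
  cy4 -> i7/i8 (bne;mulh) dual
  cy5 -> i9/i10 (mul;ld) dual
  cy6 -> i11 (sll) WAW r1
  cy7 -> i12 (or) WAW r1
  cy8 -> i13 (ld) tail

ISSUED = 12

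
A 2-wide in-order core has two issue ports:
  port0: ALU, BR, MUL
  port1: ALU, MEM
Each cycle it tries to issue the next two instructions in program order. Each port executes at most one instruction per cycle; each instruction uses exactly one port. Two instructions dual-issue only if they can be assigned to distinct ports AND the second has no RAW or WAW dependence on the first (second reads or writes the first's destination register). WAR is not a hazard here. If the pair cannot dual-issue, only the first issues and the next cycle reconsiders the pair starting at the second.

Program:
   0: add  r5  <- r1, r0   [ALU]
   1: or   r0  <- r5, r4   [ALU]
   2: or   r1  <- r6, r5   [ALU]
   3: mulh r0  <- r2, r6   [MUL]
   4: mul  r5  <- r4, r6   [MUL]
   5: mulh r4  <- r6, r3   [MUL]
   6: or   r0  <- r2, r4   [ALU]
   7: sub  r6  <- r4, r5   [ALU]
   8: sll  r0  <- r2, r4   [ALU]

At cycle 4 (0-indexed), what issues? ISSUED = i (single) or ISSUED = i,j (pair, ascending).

ISSUED = 5

t=0 i0:add.ALU ; RAW r5
t=1 i1,i2:or.ALU;or.ALU ; pair
t=2 i3:mulh.MUL ; no-port MUL/MUL
t=3 i4:mul.MUL ; no-port MUL/MUL
t=4 i5:mulh.MUL ; RAW r4
t=5 i6,i7:or.ALU;sub.ALU ; pair
t=6 i8:sll.ALU ; tail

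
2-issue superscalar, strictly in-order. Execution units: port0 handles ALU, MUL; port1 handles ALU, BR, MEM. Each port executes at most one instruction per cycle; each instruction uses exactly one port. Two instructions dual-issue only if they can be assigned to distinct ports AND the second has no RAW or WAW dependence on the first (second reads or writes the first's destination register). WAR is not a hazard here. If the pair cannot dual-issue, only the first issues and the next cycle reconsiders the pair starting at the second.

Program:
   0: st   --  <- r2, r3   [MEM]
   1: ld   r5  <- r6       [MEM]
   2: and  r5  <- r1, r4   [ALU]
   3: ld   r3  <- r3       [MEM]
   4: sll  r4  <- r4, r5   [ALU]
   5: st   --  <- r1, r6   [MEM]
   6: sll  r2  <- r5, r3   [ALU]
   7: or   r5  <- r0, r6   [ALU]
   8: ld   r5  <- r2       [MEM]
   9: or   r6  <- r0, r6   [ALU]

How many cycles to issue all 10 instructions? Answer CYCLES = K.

CYCLES = 6

[0] i0  st  -- no-port MEM/MEM
[1] i1  ld  -- WAW r5
[2] i2,i3  and;ld  -- dual
[3] i4,i5  sll;st  -- dual
[4] i6,i7  sll;or  -- dual
[5] i8,i9  ld;or  -- dual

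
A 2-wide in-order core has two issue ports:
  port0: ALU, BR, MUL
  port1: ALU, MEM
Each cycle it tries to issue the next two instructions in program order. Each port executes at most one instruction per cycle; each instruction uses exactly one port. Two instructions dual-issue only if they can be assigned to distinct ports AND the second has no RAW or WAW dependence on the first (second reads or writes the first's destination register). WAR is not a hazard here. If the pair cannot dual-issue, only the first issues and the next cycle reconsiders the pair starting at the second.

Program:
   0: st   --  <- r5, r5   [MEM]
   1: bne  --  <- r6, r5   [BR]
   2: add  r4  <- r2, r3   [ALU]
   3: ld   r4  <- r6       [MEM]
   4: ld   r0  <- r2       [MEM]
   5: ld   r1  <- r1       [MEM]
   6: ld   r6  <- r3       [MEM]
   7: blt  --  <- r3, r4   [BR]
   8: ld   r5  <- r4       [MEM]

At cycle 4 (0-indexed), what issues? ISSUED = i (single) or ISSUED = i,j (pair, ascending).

ISSUED = 5

#0 head=0: st;bne i0/i1 dual
#1 head=2: add i2 WAW r4
#2 head=3: ld i3 no-port MEM/MEM
#3 head=4: ld i4 no-port MEM/MEM
#4 head=5: ld i5 no-port MEM/MEM
#5 head=6: ld;blt i6/i7 dual
#6 head=8: ld i8 tail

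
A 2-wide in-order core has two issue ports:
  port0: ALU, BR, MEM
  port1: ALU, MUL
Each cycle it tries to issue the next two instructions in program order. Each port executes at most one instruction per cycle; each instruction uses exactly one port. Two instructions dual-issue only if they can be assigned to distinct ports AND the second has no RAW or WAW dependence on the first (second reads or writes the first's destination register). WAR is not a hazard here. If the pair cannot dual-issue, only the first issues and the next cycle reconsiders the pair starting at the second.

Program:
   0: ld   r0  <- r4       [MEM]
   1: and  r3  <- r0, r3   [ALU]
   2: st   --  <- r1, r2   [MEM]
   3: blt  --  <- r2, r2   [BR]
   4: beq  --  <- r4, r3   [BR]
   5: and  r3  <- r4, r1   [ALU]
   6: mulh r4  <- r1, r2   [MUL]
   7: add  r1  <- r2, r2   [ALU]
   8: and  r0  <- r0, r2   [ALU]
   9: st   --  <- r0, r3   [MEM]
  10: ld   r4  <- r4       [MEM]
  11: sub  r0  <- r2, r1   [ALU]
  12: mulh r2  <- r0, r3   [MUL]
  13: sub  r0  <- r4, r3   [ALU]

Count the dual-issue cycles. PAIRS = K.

0. ld.MEM @i0  | RAW r0
1. and.ALU+st.MEM @i1/i2  | dual
2. blt.BR @i3  | no-port BR/BR
3. beq.BR+and.ALU @i4/i5  | dual
4. mulh.MUL+add.ALU @i6/i7  | dual
5. and.ALU @i8  | RAW r0
6. st.MEM @i9  | no-port MEM/MEM
7. ld.MEM+sub.ALU @i10/i11  | dual
8. mulh.MUL+sub.ALU @i12/i13  | dual

PAIRS = 5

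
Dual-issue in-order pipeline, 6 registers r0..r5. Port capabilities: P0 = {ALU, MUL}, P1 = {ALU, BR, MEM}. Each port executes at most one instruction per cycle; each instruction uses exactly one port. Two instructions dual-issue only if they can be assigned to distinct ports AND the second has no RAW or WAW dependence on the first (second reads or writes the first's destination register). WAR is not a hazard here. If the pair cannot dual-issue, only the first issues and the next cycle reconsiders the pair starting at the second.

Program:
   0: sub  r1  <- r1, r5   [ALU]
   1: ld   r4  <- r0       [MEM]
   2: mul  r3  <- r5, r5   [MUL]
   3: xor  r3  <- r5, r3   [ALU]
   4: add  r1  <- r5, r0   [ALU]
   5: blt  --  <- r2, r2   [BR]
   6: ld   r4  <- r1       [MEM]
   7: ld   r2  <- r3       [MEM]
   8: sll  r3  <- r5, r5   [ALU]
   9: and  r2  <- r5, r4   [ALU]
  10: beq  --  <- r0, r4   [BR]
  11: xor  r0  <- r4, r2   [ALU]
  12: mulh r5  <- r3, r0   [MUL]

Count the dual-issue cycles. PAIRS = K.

PAIRS = 4

t=0 i0+i1:sub.ALU;ld.MEM ; 2-wide
t=1 i2:mul.MUL ; RAW+WAW r3
t=2 i3+i4:xor.ALU;add.ALU ; 2-wide
t=3 i5:blt.BR ; no-port BR/MEM
t=4 i6:ld.MEM ; no-port MEM/MEM
t=5 i7+i8:ld.MEM;sll.ALU ; 2-wide
t=6 i9+i10:and.ALU;beq.BR ; 2-wide
t=7 i11:xor.ALU ; RAW r0
t=8 i12:mulh.MUL ; tail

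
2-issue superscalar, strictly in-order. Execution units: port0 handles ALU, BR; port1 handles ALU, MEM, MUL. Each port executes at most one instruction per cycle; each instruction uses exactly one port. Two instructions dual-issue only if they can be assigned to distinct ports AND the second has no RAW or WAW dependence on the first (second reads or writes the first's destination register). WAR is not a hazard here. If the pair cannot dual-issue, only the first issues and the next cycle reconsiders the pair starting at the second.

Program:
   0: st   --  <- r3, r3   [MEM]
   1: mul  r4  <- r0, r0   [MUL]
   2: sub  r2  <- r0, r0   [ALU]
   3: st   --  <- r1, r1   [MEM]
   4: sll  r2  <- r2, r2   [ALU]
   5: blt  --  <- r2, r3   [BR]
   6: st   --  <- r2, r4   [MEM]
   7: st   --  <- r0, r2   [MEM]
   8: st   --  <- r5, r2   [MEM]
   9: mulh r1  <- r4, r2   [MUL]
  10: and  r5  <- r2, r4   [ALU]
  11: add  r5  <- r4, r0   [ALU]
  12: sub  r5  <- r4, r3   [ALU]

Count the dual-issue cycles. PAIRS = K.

  cy0 -> i0 (st.MEM) no-port MEM/MUL
  cy1 -> i1+i2 (mul.MUL/sub.ALU) dual
  cy2 -> i3+i4 (st.MEM/sll.ALU) dual
  cy3 -> i5+i6 (blt.BR/st.MEM) dual
  cy4 -> i7 (st.MEM) no-port MEM/MEM
  cy5 -> i8 (st.MEM) no-port MEM/MUL
  cy6 -> i9+i10 (mulh.MUL/and.ALU) dual
  cy7 -> i11 (add.ALU) WAW r5
  cy8 -> i12 (sub.ALU) tail

PAIRS = 4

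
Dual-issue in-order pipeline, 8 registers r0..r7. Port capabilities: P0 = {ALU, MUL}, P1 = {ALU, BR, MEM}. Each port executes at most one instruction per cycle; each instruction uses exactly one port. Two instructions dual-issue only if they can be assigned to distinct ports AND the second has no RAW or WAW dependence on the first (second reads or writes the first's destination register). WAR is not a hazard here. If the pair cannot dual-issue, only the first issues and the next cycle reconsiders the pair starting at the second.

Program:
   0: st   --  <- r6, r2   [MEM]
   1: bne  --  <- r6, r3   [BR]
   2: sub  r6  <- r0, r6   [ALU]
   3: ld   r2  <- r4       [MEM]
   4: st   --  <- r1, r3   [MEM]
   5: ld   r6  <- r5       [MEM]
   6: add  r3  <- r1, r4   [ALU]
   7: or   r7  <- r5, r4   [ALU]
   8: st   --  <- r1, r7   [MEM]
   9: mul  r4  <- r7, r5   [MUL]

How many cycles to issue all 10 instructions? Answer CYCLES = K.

c0: i0 st  no-port MEM/BR
c1: i1+i2 bne+sub  pair
c2: i3 ld  no-port MEM/MEM
c3: i4 st  no-port MEM/MEM
c4: i5+i6 ld+add  pair
c5: i7 or  RAW r7
c6: i8+i9 st+mul  pair

CYCLES = 7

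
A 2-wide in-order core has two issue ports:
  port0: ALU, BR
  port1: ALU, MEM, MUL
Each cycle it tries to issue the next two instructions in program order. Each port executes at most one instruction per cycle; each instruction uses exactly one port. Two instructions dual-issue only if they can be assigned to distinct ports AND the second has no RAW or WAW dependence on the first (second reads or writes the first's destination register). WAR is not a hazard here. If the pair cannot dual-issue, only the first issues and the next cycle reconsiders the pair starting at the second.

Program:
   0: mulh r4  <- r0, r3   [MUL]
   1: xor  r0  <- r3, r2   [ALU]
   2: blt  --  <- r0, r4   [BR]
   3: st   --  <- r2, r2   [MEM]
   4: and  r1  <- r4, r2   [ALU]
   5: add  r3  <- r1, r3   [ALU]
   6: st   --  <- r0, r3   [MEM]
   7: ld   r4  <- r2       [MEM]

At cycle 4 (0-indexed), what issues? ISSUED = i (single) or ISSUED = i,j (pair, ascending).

ISSUED = 6

c0: i0&i1 mulh.MUL+xor.ALU  2-wide
c1: i2&i3 blt.BR+st.MEM  2-wide
c2: i4 and.ALU  RAW r1
c3: i5 add.ALU  RAW r3
c4: i6 st.MEM  no-port MEM/MEM
c5: i7 ld.MEM  tail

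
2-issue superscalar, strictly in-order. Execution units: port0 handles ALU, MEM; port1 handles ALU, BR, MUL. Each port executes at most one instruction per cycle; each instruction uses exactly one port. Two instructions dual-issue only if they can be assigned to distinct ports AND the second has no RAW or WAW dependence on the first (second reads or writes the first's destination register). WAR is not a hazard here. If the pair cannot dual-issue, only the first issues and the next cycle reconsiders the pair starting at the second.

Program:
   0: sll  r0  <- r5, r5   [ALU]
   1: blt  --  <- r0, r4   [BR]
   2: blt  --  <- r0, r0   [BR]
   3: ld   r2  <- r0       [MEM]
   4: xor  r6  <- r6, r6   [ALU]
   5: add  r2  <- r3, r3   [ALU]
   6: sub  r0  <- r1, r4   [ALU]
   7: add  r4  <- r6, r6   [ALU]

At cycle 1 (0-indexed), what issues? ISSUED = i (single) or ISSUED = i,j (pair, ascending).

ISSUED = 1

#0 head=0: sll i0 RAW r0
#1 head=1: blt i1 no-port BR/BR
#2 head=2: blt+ld i2+i3 pair
#3 head=4: xor+add i4+i5 pair
#4 head=6: sub+add i6+i7 pair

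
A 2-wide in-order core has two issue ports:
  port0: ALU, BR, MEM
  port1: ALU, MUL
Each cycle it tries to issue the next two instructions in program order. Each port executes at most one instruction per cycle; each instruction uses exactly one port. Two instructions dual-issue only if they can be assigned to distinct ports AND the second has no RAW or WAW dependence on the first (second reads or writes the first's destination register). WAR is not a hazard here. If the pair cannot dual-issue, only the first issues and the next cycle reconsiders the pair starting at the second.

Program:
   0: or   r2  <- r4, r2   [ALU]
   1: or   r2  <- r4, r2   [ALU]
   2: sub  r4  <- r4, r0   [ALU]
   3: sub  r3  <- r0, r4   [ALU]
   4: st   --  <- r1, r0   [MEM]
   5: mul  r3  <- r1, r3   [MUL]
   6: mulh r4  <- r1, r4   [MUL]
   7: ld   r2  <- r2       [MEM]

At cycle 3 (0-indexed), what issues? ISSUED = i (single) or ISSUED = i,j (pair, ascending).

#0 head=0: or.ALU i0 RAW+WAW r2
#1 head=1: or.ALU/sub.ALU i1/i2 2-wide
#2 head=3: sub.ALU/st.MEM i3/i4 2-wide
#3 head=5: mul.MUL i5 no-port MUL/MUL
#4 head=6: mulh.MUL/ld.MEM i6/i7 2-wide

ISSUED = 5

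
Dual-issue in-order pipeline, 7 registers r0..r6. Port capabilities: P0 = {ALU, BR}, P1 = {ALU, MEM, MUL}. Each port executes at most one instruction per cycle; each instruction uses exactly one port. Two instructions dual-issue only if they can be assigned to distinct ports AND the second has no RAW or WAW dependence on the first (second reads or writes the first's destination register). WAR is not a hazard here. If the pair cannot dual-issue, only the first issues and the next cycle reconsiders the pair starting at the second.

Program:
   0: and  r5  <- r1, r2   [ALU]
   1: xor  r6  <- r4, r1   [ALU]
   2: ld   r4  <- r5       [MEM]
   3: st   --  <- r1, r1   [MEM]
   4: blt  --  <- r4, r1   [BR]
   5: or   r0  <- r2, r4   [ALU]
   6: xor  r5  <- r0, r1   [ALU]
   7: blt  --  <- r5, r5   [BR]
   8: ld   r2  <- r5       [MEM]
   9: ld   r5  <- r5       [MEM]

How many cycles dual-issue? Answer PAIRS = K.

c0: i0/i1 and xor  2-wide
c1: i2 ld  no-port MEM/MEM
c2: i3/i4 st blt  2-wide
c3: i5 or  RAW r0
c4: i6 xor  RAW r5
c5: i7/i8 blt ld  2-wide
c6: i9 ld  tail

PAIRS = 3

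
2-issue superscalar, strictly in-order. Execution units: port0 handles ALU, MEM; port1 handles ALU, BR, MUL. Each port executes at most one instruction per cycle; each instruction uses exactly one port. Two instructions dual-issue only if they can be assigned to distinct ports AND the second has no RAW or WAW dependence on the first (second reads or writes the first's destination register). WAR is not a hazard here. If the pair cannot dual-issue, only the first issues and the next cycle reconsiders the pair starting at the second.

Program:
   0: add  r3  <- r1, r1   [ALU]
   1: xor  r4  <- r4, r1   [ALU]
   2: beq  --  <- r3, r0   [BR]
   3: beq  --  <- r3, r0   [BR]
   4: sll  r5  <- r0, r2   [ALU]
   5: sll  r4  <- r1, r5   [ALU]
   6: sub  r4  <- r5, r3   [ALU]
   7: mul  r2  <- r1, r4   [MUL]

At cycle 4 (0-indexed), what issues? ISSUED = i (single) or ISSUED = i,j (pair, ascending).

ISSUED = 6

t=0 i0,i1:add.ALU xor.ALU ; dual
t=1 i2:beq.BR ; no-port BR/BR
t=2 i3,i4:beq.BR sll.ALU ; dual
t=3 i5:sll.ALU ; WAW r4
t=4 i6:sub.ALU ; RAW r4
t=5 i7:mul.MUL ; tail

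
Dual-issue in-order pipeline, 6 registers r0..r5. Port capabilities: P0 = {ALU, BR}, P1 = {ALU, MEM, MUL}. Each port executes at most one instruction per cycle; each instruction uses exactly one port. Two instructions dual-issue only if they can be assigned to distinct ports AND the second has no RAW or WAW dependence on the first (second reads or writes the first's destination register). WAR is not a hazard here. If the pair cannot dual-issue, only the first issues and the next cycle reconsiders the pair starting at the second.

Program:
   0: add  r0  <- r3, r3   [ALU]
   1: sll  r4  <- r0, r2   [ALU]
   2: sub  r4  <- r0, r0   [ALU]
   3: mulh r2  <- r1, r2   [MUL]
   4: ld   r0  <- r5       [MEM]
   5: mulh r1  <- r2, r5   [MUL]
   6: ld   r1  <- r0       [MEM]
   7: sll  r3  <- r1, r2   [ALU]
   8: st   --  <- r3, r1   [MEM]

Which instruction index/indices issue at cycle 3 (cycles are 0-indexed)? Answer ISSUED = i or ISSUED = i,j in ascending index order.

t=0 i0:add ; RAW r0
t=1 i1:sll ; WAW r4
t=2 i2,i3:sub;mulh ; 2-wide
t=3 i4:ld ; no-port MEM/MUL
t=4 i5:mulh ; no-port MUL/MEM
t=5 i6:ld ; RAW r1
t=6 i7:sll ; RAW r3
t=7 i8:st ; tail

ISSUED = 4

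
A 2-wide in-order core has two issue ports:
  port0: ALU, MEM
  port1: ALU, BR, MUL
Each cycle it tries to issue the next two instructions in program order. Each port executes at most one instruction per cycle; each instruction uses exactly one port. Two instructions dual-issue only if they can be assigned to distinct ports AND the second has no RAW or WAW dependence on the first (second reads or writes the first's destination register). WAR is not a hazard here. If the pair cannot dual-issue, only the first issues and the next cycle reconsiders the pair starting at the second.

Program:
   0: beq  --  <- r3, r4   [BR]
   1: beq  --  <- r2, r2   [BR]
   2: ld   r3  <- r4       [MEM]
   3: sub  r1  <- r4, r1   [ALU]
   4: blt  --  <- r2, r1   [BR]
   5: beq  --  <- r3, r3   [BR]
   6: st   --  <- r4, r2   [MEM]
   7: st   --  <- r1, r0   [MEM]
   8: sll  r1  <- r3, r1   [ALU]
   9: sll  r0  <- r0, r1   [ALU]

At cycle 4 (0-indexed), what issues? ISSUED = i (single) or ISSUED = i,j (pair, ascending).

ISSUED = 5,6

  cy0 -> i0 (beq) no-port BR/BR
  cy1 -> i1,i2 (beq+ld) 2-wide
  cy2 -> i3 (sub) RAW r1
  cy3 -> i4 (blt) no-port BR/BR
  cy4 -> i5,i6 (beq+st) 2-wide
  cy5 -> i7,i8 (st+sll) 2-wide
  cy6 -> i9 (sll) tail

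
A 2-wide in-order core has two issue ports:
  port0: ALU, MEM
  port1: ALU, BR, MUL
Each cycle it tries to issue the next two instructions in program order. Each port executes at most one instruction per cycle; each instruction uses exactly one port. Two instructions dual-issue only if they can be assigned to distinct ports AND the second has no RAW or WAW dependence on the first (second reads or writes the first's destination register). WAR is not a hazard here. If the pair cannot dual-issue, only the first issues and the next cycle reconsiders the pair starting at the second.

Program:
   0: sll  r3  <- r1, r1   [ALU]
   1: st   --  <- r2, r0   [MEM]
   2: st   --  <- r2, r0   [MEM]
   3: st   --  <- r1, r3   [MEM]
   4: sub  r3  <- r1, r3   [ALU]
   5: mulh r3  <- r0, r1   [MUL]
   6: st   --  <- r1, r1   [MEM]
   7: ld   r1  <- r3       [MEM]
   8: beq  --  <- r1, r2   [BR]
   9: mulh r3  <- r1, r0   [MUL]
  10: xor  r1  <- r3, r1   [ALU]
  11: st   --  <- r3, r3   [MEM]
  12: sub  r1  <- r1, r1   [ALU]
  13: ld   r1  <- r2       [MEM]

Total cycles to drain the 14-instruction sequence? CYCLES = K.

CYCLES = 10

  cy0 -> i0&i1 (sll.ALU;st.MEM) 2-wide
  cy1 -> i2 (st.MEM) no-port MEM/MEM
  cy2 -> i3&i4 (st.MEM;sub.ALU) 2-wide
  cy3 -> i5&i6 (mulh.MUL;st.MEM) 2-wide
  cy4 -> i7 (ld.MEM) RAW r1
  cy5 -> i8 (beq.BR) no-port BR/MUL
  cy6 -> i9 (mulh.MUL) RAW r3
  cy7 -> i10&i11 (xor.ALU;st.MEM) 2-wide
  cy8 -> i12 (sub.ALU) WAW r1
  cy9 -> i13 (ld.MEM) tail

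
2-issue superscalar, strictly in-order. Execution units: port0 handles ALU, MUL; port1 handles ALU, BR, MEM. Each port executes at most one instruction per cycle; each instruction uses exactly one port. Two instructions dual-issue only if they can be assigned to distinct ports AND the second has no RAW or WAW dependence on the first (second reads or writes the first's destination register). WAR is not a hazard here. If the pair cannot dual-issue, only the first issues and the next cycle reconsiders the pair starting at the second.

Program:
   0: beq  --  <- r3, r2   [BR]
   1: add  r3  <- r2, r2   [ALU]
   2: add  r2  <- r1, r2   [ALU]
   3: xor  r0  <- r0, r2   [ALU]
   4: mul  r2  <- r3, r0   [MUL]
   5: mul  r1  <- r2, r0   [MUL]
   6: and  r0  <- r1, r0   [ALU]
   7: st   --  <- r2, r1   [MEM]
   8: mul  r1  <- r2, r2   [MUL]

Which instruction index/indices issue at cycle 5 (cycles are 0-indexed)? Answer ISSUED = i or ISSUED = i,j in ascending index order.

ISSUED = 6,7

0. beq.BR+add.ALU @i0,i1  | 2-wide
1. add.ALU @i2  | RAW r2
2. xor.ALU @i3  | RAW r0
3. mul.MUL @i4  | no-port MUL/MUL
4. mul.MUL @i5  | RAW r1
5. and.ALU+st.MEM @i6,i7  | 2-wide
6. mul.MUL @i8  | tail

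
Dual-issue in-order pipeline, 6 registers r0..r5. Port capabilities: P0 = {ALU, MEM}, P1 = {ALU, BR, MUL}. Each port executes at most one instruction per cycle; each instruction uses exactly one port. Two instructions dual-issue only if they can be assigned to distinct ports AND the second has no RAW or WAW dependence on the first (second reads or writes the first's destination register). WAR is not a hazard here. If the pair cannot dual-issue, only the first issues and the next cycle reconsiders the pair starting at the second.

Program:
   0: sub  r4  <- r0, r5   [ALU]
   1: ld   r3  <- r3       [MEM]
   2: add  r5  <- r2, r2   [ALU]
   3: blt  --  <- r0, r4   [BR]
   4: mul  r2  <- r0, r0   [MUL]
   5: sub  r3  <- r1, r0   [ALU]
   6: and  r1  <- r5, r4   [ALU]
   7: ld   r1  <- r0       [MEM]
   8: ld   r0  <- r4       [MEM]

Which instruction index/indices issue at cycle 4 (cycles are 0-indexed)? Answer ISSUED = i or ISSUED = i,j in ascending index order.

ISSUED = 7

[0] i0,i1  sub.ALU/ld.MEM  -- 2-wide
[1] i2,i3  add.ALU/blt.BR  -- 2-wide
[2] i4,i5  mul.MUL/sub.ALU  -- 2-wide
[3] i6  and.ALU  -- WAW r1
[4] i7  ld.MEM  -- no-port MEM/MEM
[5] i8  ld.MEM  -- tail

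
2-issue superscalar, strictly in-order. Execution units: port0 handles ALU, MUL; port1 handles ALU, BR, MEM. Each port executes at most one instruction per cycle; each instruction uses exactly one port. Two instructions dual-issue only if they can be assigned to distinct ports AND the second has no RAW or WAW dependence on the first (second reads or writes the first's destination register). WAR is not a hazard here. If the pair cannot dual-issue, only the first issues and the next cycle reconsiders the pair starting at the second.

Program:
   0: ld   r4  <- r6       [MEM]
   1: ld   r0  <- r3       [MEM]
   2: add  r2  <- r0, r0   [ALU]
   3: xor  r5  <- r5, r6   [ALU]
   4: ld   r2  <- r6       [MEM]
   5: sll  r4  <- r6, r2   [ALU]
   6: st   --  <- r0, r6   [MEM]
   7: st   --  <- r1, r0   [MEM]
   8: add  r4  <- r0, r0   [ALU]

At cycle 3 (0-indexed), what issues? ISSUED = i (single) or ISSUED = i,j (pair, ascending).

[0] i0  ld.MEM  -- no-port MEM/MEM
[1] i1  ld.MEM  -- RAW r0
[2] i2,i3  add.ALU;xor.ALU  -- pair
[3] i4  ld.MEM  -- RAW r2
[4] i5,i6  sll.ALU;st.MEM  -- pair
[5] i7,i8  st.MEM;add.ALU  -- pair

ISSUED = 4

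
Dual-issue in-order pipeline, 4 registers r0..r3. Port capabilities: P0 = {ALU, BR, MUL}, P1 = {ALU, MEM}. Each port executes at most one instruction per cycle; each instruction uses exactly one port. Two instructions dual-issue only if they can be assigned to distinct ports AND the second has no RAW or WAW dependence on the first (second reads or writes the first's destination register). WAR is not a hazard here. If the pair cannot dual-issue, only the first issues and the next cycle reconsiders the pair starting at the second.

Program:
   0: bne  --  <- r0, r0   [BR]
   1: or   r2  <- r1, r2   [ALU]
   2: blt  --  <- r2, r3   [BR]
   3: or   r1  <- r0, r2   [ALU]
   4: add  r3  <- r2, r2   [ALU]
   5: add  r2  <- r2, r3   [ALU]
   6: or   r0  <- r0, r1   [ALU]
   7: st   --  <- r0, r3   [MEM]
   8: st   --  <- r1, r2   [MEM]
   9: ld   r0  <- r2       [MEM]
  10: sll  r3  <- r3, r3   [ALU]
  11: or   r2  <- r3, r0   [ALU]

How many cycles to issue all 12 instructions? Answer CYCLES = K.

  cy0 -> i0+i1 (bne.BR or.ALU) pair
  cy1 -> i2+i3 (blt.BR or.ALU) pair
  cy2 -> i4 (add.ALU) RAW r3
  cy3 -> i5+i6 (add.ALU or.ALU) pair
  cy4 -> i7 (st.MEM) no-port MEM/MEM
  cy5 -> i8 (st.MEM) no-port MEM/MEM
  cy6 -> i9+i10 (ld.MEM sll.ALU) pair
  cy7 -> i11 (or.ALU) tail

CYCLES = 8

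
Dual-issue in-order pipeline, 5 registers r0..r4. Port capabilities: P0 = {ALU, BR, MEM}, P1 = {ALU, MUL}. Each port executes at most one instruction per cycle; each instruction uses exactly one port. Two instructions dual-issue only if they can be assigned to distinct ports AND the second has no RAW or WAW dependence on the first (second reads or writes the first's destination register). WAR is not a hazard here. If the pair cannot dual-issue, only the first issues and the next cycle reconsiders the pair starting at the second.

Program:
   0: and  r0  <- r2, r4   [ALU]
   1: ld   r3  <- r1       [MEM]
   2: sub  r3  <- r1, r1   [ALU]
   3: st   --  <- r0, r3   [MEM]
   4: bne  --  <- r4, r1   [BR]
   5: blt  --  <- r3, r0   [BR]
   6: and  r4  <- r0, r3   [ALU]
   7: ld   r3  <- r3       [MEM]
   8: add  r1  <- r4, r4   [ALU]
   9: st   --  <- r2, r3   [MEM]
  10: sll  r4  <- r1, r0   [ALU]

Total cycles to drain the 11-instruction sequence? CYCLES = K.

t=0 i0+i1:and ld ; dual
t=1 i2:sub ; RAW r3
t=2 i3:st ; no-port MEM/BR
t=3 i4:bne ; no-port BR/BR
t=4 i5+i6:blt and ; dual
t=5 i7+i8:ld add ; dual
t=6 i9+i10:st sll ; dual

CYCLES = 7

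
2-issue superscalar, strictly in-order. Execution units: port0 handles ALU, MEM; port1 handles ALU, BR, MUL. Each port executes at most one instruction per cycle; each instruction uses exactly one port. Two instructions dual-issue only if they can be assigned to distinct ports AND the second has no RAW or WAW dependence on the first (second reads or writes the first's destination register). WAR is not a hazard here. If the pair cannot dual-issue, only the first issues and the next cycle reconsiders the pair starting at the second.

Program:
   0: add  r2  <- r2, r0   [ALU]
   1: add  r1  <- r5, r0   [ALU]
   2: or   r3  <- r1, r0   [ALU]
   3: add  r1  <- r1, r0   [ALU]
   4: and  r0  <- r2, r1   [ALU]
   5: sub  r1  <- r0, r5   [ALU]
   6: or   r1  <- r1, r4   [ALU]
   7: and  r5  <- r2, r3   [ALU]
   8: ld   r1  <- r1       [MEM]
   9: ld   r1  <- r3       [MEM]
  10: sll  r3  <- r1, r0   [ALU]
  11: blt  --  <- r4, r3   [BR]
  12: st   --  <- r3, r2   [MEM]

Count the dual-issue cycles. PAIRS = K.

PAIRS = 4

  cy0 -> i0/i1 (add.ALU;add.ALU) dual
  cy1 -> i2/i3 (or.ALU;add.ALU) dual
  cy2 -> i4 (and.ALU) RAW r0
  cy3 -> i5 (sub.ALU) RAW+WAW r1
  cy4 -> i6/i7 (or.ALU;and.ALU) dual
  cy5 -> i8 (ld.MEM) no-port MEM/MEM
  cy6 -> i9 (ld.MEM) RAW r1
  cy7 -> i10 (sll.ALU) RAW r3
  cy8 -> i11/i12 (blt.BR;st.MEM) dual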